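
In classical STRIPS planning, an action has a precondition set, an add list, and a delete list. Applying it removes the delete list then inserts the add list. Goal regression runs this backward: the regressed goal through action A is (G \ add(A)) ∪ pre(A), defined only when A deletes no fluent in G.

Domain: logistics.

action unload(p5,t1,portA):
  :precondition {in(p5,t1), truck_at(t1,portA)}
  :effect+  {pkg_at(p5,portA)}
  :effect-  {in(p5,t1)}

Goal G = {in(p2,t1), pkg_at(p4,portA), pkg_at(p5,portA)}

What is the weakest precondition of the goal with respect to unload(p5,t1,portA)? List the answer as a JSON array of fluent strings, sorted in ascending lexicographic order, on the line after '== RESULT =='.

Compute (G \ add) ∪ pre:
  G ∩ del = {}  (empty — regression defined)
  G \ add = {in(p2,t1), pkg_at(p4,portA), pkg_at(p5,portA)} \ {pkg_at(p5,portA)} = {in(p2,t1), pkg_at(p4,portA)}
  ∪ pre   = {in(p2,t1), pkg_at(p4,portA)} ∪ {in(p5,t1), truck_at(t1,portA)}
          = {in(p2,t1), in(p5,t1), pkg_at(p4,portA), truck_at(t1,portA)}

== RESULT ==
["in(p2,t1)", "in(p5,t1)", "pkg_at(p4,portA)", "truck_at(t1,portA)"]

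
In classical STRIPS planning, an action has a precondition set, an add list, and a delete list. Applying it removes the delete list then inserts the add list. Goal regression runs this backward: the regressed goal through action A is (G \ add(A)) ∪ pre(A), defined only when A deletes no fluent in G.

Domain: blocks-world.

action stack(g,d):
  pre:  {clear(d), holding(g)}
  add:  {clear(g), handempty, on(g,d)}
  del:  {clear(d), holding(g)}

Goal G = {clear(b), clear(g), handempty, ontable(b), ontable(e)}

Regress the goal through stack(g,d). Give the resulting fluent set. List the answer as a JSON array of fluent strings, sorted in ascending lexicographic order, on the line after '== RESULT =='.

Compute (G \ add) ∪ pre:
  G ∩ del = {}  (empty — regression defined)
  G \ add = {clear(b), clear(g), handempty, ontable(b), ontable(e)} \ {clear(g), handempty, on(g,d)} = {clear(b), ontable(b), ontable(e)}
  ∪ pre   = {clear(b), ontable(b), ontable(e)} ∪ {clear(d), holding(g)}
          = {clear(b), clear(d), holding(g), ontable(b), ontable(e)}

== RESULT ==
["clear(b)", "clear(d)", "holding(g)", "ontable(b)", "ontable(e)"]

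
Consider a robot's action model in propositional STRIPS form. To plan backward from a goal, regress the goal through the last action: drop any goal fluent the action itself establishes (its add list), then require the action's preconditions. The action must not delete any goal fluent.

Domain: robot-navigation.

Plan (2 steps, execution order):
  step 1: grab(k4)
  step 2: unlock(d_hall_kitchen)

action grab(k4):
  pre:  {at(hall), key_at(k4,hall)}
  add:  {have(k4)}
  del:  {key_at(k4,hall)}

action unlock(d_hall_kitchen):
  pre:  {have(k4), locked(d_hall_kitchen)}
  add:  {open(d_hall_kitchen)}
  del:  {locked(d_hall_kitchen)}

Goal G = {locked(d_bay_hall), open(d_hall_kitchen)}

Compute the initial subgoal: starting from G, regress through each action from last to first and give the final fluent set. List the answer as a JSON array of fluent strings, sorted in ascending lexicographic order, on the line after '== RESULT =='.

Regress step by step:
  through step 2 (unlock(d_hall_kitchen)): drop {open(d_hall_kitchen)}, keep {locked(d_bay_hall)}, require {have(k4), locked(d_hall_kitchen)}
    → {have(k4), locked(d_bay_hall), locked(d_hall_kitchen)}
  through step 1 (grab(k4)): drop {have(k4)}, keep {locked(d_bay_hall), locked(d_hall_kitchen)}, require {at(hall), key_at(k4,hall)}
    → {at(hall), key_at(k4,hall), locked(d_bay_hall), locked(d_hall_kitchen)}

== RESULT ==
["at(hall)", "key_at(k4,hall)", "locked(d_bay_hall)", "locked(d_hall_kitchen)"]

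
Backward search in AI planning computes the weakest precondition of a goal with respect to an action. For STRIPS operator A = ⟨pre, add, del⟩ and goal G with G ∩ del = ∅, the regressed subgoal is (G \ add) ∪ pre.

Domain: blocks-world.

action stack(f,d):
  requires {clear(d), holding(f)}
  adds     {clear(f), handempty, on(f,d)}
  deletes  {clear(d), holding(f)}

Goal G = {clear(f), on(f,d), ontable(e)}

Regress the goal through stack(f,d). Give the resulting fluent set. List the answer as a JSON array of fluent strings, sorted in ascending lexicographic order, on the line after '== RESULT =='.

Regress:
  G ∩ del = {}  (empty — regression defined)
  G \ add = {clear(f), on(f,d), ontable(e)} \ {clear(f), handempty, on(f,d)} = {ontable(e)}
  ∪ pre   = {ontable(e)} ∪ {clear(d), holding(f)}
          = {clear(d), holding(f), ontable(e)}

== RESULT ==
["clear(d)", "holding(f)", "ontable(e)"]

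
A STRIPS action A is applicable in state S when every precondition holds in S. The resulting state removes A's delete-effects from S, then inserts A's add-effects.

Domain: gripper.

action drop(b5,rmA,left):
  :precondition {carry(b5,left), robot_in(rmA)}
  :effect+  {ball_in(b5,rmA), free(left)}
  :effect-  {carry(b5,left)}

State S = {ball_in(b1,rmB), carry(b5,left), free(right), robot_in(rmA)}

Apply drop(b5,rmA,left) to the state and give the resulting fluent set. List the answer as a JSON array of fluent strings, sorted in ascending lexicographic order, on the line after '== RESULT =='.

Compute (S \ del) ∪ add:
  pre ⊆ S: {carry(b5,left), robot_in(rmA)} ⊆ S  — applicable
  S \ del = {ball_in(b1,rmB), free(right), robot_in(rmA)}
  ∪ add   = {ball_in(b1,rmB), ball_in(b5,rmA), free(left), free(right), robot_in(rmA)}

== RESULT ==
["ball_in(b1,rmB)", "ball_in(b5,rmA)", "free(left)", "free(right)", "robot_in(rmA)"]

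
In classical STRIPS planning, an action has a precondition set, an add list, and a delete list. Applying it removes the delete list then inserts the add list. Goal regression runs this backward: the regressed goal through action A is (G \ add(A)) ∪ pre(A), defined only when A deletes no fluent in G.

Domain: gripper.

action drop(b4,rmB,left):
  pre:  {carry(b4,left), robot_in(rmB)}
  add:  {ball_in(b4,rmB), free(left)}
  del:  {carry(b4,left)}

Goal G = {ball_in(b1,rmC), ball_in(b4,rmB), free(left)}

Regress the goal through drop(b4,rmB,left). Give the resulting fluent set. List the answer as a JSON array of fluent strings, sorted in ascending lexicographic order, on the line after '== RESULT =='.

Regress:
  G ∩ del = {}  (empty — regression defined)
  G \ add = {ball_in(b1,rmC), ball_in(b4,rmB), free(left)} \ {ball_in(b4,rmB), free(left)} = {ball_in(b1,rmC)}
  ∪ pre   = {ball_in(b1,rmC)} ∪ {carry(b4,left), robot_in(rmB)}
          = {ball_in(b1,rmC), carry(b4,left), robot_in(rmB)}

== RESULT ==
["ball_in(b1,rmC)", "carry(b4,left)", "robot_in(rmB)"]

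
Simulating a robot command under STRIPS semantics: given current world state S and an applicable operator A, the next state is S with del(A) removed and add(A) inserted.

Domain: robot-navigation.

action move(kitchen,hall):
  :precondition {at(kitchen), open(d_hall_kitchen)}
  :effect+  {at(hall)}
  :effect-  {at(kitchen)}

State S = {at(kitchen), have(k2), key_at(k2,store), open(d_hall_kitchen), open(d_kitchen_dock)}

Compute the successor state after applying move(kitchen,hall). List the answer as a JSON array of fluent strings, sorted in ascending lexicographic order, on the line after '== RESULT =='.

Compute (S \ del) ∪ add:
  pre ⊆ S: {at(kitchen), open(d_hall_kitchen)} ⊆ S  — applicable
  S \ del = {have(k2), key_at(k2,store), open(d_hall_kitchen), open(d_kitchen_dock)}
  ∪ add   = {at(hall), have(k2), key_at(k2,store), open(d_hall_kitchen), open(d_kitchen_dock)}

== RESULT ==
["at(hall)", "have(k2)", "key_at(k2,store)", "open(d_hall_kitchen)", "open(d_kitchen_dock)"]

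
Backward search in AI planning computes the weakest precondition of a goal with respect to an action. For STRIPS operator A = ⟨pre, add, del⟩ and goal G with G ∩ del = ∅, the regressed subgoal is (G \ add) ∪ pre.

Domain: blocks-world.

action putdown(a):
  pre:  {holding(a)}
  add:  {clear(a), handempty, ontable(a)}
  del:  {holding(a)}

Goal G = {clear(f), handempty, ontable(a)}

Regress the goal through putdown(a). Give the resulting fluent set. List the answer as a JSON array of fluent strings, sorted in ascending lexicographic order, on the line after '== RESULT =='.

Regress:
  G ∩ del = {}  (empty — regression defined)
  G \ add = {clear(f), handempty, ontable(a)} \ {clear(a), handempty, ontable(a)} = {clear(f)}
  ∪ pre   = {clear(f)} ∪ {holding(a)}
          = {clear(f), holding(a)}

== RESULT ==
["clear(f)", "holding(a)"]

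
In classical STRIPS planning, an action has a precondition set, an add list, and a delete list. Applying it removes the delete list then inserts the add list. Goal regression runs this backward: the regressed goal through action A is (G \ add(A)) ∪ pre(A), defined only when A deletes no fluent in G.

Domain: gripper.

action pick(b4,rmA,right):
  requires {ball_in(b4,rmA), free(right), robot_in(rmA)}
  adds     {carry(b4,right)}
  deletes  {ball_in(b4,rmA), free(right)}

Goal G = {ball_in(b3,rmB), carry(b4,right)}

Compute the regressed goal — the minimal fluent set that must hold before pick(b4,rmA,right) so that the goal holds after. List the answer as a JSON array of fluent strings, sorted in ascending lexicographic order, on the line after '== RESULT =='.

Compute (G \ add) ∪ pre:
  G ∩ del = {}  (empty — regression defined)
  G \ add = {ball_in(b3,rmB), carry(b4,right)} \ {carry(b4,right)} = {ball_in(b3,rmB)}
  ∪ pre   = {ball_in(b3,rmB)} ∪ {ball_in(b4,rmA), free(right), robot_in(rmA)}
          = {ball_in(b3,rmB), ball_in(b4,rmA), free(right), robot_in(rmA)}

== RESULT ==
["ball_in(b3,rmB)", "ball_in(b4,rmA)", "free(right)", "robot_in(rmA)"]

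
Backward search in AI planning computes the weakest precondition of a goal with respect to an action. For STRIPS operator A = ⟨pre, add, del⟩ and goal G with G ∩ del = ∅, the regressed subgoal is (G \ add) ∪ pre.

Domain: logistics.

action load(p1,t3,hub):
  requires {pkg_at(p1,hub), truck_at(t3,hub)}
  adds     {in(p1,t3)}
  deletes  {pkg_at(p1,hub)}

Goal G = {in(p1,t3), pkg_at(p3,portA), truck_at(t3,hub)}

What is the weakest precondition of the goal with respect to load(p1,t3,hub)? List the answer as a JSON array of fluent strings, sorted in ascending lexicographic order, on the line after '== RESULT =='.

Compute (G \ add) ∪ pre:
  G ∩ del = {}  (empty — regression defined)
  G \ add = {in(p1,t3), pkg_at(p3,portA), truck_at(t3,hub)} \ {in(p1,t3)} = {pkg_at(p3,portA), truck_at(t3,hub)}
  ∪ pre   = {pkg_at(p3,portA), truck_at(t3,hub)} ∪ {pkg_at(p1,hub), truck_at(t3,hub)}
          = {pkg_at(p1,hub), pkg_at(p3,portA), truck_at(t3,hub)}

== RESULT ==
["pkg_at(p1,hub)", "pkg_at(p3,portA)", "truck_at(t3,hub)"]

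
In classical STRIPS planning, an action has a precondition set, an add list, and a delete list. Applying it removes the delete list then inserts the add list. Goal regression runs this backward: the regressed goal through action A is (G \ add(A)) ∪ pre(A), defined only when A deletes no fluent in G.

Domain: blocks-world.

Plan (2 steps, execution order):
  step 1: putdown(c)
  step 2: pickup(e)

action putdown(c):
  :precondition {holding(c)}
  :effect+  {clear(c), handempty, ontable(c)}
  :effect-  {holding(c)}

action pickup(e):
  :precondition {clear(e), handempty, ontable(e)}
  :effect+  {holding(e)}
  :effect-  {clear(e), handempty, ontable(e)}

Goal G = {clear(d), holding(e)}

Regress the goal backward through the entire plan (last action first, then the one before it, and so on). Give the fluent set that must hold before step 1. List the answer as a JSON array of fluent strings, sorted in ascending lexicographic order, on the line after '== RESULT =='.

Regress step by step:
  through step 2 (pickup(e)): drop {holding(e)}, keep {clear(d)}, require {clear(e), handempty, ontable(e)}
    → {clear(d), clear(e), handempty, ontable(e)}
  through step 1 (putdown(c)): drop {handempty}, keep {clear(d), clear(e), ontable(e)}, require {holding(c)}
    → {clear(d), clear(e), holding(c), ontable(e)}

== RESULT ==
["clear(d)", "clear(e)", "holding(c)", "ontable(e)"]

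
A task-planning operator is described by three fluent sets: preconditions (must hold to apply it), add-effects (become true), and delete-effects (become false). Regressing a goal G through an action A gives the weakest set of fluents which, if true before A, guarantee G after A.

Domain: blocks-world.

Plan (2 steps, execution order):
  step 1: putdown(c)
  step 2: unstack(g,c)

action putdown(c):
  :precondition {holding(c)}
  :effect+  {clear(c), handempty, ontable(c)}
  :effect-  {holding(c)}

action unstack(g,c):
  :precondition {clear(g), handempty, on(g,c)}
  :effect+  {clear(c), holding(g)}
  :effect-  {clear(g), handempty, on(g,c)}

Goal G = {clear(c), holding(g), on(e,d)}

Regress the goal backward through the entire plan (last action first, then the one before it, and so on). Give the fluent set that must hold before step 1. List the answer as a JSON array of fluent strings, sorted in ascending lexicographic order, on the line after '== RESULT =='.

Regress step by step:
  through step 2 (unstack(g,c)): drop {clear(c), holding(g)}, keep {on(e,d)}, require {clear(g), handempty, on(g,c)}
    → {clear(g), handempty, on(e,d), on(g,c)}
  through step 1 (putdown(c)): drop {handempty}, keep {clear(g), on(e,d), on(g,c)}, require {holding(c)}
    → {clear(g), holding(c), on(e,d), on(g,c)}

== RESULT ==
["clear(g)", "holding(c)", "on(e,d)", "on(g,c)"]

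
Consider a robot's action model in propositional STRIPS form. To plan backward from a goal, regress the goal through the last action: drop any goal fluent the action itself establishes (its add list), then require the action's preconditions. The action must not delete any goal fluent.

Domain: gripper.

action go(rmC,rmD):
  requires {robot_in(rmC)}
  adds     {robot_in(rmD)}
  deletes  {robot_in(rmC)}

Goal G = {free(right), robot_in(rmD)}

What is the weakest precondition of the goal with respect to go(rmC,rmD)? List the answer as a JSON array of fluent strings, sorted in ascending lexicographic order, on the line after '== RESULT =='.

Regress:
  G ∩ del = {}  (empty — regression defined)
  G \ add = {free(right), robot_in(rmD)} \ {robot_in(rmD)} = {free(right)}
  ∪ pre   = {free(right)} ∪ {robot_in(rmC)}
          = {free(right), robot_in(rmC)}

== RESULT ==
["free(right)", "robot_in(rmC)"]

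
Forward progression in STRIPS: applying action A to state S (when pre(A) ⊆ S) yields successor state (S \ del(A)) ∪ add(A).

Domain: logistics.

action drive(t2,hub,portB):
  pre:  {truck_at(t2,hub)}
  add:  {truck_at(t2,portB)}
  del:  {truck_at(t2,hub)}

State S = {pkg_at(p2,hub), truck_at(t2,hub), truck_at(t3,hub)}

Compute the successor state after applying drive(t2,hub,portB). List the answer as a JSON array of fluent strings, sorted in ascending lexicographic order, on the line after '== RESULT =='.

Compute (S \ del) ∪ add:
  pre ⊆ S: {truck_at(t2,hub)} ⊆ S  — applicable
  S \ del = {pkg_at(p2,hub), truck_at(t3,hub)}
  ∪ add   = {pkg_at(p2,hub), truck_at(t2,portB), truck_at(t3,hub)}

== RESULT ==
["pkg_at(p2,hub)", "truck_at(t2,portB)", "truck_at(t3,hub)"]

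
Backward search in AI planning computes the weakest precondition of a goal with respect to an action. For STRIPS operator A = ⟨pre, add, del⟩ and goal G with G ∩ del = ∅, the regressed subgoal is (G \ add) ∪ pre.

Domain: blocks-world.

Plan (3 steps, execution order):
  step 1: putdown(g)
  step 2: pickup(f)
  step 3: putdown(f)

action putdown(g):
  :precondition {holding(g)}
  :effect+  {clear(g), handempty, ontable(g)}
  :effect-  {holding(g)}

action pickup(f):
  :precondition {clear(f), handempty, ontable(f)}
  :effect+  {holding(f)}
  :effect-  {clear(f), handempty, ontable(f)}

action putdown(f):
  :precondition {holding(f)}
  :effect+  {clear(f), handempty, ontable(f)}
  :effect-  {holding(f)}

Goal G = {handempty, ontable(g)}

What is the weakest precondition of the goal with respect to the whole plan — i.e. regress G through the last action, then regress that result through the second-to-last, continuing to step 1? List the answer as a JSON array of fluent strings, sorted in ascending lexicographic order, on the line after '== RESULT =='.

Regress step by step:
  through step 3 (putdown(f)): drop {handempty}, keep {ontable(g)}, require {holding(f)}
    → {holding(f), ontable(g)}
  through step 2 (pickup(f)): drop {holding(f)}, keep {ontable(g)}, require {clear(f), handempty, ontable(f)}
    → {clear(f), handempty, ontable(f), ontable(g)}
  through step 1 (putdown(g)): drop {handempty, ontable(g)}, keep {clear(f), ontable(f)}, require {holding(g)}
    → {clear(f), holding(g), ontable(f)}

== RESULT ==
["clear(f)", "holding(g)", "ontable(f)"]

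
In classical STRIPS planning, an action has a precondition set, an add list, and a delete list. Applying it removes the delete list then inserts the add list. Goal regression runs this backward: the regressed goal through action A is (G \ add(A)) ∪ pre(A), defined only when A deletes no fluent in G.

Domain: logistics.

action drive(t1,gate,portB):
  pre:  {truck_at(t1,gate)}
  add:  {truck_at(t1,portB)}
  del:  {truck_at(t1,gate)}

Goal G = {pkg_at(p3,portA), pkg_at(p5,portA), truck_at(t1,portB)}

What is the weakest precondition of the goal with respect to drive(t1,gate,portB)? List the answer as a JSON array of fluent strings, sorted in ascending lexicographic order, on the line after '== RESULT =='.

Compute (G \ add) ∪ pre:
  G ∩ del = {}  (empty — regression defined)
  G \ add = {pkg_at(p3,portA), pkg_at(p5,portA), truck_at(t1,portB)} \ {truck_at(t1,portB)} = {pkg_at(p3,portA), pkg_at(p5,portA)}
  ∪ pre   = {pkg_at(p3,portA), pkg_at(p5,portA)} ∪ {truck_at(t1,gate)}
          = {pkg_at(p3,portA), pkg_at(p5,portA), truck_at(t1,gate)}

== RESULT ==
["pkg_at(p3,portA)", "pkg_at(p5,portA)", "truck_at(t1,gate)"]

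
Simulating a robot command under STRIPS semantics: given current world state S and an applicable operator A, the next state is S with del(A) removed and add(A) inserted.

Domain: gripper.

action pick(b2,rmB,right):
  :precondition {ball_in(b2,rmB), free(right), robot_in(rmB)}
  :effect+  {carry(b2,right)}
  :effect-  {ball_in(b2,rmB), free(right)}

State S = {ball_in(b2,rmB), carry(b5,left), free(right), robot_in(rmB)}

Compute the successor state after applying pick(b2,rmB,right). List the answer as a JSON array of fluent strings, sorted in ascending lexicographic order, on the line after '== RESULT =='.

Compute (S \ del) ∪ add:
  pre ⊆ S: {ball_in(b2,rmB), free(right), robot_in(rmB)} ⊆ S  — applicable
  S \ del = {carry(b5,left), robot_in(rmB)}
  ∪ add   = {carry(b2,right), carry(b5,left), robot_in(rmB)}

== RESULT ==
["carry(b2,right)", "carry(b5,left)", "robot_in(rmB)"]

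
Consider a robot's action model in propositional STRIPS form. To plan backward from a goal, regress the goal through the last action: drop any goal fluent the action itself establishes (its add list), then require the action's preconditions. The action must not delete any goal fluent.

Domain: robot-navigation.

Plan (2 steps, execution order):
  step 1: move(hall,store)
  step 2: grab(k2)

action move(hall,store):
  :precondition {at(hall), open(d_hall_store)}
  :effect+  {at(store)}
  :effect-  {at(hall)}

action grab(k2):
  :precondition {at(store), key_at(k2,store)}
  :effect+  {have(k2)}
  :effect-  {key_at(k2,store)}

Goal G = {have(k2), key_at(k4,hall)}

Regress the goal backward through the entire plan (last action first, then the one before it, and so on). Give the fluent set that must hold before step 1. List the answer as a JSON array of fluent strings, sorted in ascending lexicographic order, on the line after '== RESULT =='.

Work backward from the goal:
  through step 2 (grab(k2)): drop {have(k2)}, keep {key_at(k4,hall)}, require {at(store), key_at(k2,store)}
    → {at(store), key_at(k2,store), key_at(k4,hall)}
  through step 1 (move(hall,store)): drop {at(store)}, keep {key_at(k2,store), key_at(k4,hall)}, require {at(hall), open(d_hall_store)}
    → {at(hall), key_at(k2,store), key_at(k4,hall), open(d_hall_store)}

== RESULT ==
["at(hall)", "key_at(k2,store)", "key_at(k4,hall)", "open(d_hall_store)"]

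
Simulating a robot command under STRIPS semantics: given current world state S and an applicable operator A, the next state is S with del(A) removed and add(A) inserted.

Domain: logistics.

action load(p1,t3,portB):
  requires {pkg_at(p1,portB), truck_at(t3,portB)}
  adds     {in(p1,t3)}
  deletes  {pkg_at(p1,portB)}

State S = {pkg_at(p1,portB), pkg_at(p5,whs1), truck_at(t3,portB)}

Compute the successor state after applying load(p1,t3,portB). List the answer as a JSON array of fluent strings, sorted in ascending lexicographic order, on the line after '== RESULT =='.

Progress:
  pre ⊆ S: {pkg_at(p1,portB), truck_at(t3,portB)} ⊆ S  — applicable
  S \ del = {pkg_at(p5,whs1), truck_at(t3,portB)}
  ∪ add   = {in(p1,t3), pkg_at(p5,whs1), truck_at(t3,portB)}

== RESULT ==
["in(p1,t3)", "pkg_at(p5,whs1)", "truck_at(t3,portB)"]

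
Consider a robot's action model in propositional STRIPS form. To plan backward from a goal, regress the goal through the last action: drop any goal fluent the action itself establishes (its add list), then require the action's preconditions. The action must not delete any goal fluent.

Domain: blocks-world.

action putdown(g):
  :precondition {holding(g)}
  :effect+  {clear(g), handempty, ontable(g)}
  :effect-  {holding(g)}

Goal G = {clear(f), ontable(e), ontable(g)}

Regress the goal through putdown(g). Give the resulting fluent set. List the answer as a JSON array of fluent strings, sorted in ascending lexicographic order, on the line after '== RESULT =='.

Compute (G \ add) ∪ pre:
  G ∩ del = {}  (empty — regression defined)
  G \ add = {clear(f), ontable(e), ontable(g)} \ {clear(g), handempty, ontable(g)} = {clear(f), ontable(e)}
  ∪ pre   = {clear(f), ontable(e)} ∪ {holding(g)}
          = {clear(f), holding(g), ontable(e)}

== RESULT ==
["clear(f)", "holding(g)", "ontable(e)"]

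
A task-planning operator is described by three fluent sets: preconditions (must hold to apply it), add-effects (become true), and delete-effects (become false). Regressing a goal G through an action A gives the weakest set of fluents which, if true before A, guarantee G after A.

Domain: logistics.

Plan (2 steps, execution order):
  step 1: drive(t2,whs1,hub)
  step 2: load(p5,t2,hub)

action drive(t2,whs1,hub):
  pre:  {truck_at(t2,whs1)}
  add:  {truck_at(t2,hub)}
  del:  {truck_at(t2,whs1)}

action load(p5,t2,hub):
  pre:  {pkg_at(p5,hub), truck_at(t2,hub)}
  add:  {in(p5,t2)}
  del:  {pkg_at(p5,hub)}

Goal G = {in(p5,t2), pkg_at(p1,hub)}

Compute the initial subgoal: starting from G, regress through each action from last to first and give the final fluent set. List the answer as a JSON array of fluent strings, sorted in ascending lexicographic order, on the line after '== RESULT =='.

Work backward from the goal:
  through step 2 (load(p5,t2,hub)): drop {in(p5,t2)}, keep {pkg_at(p1,hub)}, require {pkg_at(p5,hub), truck_at(t2,hub)}
    → {pkg_at(p1,hub), pkg_at(p5,hub), truck_at(t2,hub)}
  through step 1 (drive(t2,whs1,hub)): drop {truck_at(t2,hub)}, keep {pkg_at(p1,hub), pkg_at(p5,hub)}, require {truck_at(t2,whs1)}
    → {pkg_at(p1,hub), pkg_at(p5,hub), truck_at(t2,whs1)}

== RESULT ==
["pkg_at(p1,hub)", "pkg_at(p5,hub)", "truck_at(t2,whs1)"]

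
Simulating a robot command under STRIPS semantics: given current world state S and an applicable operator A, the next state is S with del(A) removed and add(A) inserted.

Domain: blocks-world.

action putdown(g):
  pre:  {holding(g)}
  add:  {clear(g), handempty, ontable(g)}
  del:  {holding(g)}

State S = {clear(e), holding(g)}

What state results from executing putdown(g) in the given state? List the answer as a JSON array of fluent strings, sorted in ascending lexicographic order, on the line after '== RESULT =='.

Compute (S \ del) ∪ add:
  pre ⊆ S: {holding(g)} ⊆ S  — applicable
  S \ del = {clear(e)}
  ∪ add   = {clear(e), clear(g), handempty, ontable(g)}

== RESULT ==
["clear(e)", "clear(g)", "handempty", "ontable(g)"]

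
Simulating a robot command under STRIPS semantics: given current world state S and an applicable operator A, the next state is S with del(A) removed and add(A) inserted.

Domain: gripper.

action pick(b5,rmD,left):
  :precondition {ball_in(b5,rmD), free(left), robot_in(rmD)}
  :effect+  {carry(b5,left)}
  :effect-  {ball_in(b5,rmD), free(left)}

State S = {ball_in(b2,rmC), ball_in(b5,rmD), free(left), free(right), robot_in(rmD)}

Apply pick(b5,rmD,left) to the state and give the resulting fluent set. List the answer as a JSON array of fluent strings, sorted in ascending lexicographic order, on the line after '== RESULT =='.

Progress:
  pre ⊆ S: {ball_in(b5,rmD), free(left), robot_in(rmD)} ⊆ S  — applicable
  S \ del = {ball_in(b2,rmC), free(right), robot_in(rmD)}
  ∪ add   = {ball_in(b2,rmC), carry(b5,left), free(right), robot_in(rmD)}

== RESULT ==
["ball_in(b2,rmC)", "carry(b5,left)", "free(right)", "robot_in(rmD)"]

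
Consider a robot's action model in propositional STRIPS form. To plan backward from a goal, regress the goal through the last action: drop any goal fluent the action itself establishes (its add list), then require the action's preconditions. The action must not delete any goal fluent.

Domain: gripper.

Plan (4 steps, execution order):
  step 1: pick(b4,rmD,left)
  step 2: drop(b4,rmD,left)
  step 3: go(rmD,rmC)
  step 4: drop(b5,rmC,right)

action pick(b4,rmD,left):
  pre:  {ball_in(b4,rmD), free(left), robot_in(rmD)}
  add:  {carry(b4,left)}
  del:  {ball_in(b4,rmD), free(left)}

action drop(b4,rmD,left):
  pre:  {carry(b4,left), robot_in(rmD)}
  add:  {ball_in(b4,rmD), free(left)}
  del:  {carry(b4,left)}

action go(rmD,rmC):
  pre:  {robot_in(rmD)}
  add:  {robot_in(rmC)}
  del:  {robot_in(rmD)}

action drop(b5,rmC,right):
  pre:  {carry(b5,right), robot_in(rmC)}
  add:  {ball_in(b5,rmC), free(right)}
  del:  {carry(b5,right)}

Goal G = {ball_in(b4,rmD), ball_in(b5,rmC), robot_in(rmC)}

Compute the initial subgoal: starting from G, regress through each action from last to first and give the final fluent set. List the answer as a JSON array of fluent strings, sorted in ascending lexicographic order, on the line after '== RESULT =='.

Work backward from the goal:
  through step 4 (drop(b5,rmC,right)): drop {ball_in(b5,rmC)}, keep {ball_in(b4,rmD), robot_in(rmC)}, require {carry(b5,right), robot_in(rmC)}
    → {ball_in(b4,rmD), carry(b5,right), robot_in(rmC)}
  through step 3 (go(rmD,rmC)): drop {robot_in(rmC)}, keep {ball_in(b4,rmD), carry(b5,right)}, require {robot_in(rmD)}
    → {ball_in(b4,rmD), carry(b5,right), robot_in(rmD)}
  through step 2 (drop(b4,rmD,left)): drop {ball_in(b4,rmD)}, keep {carry(b5,right), robot_in(rmD)}, require {carry(b4,left), robot_in(rmD)}
    → {carry(b4,left), carry(b5,right), robot_in(rmD)}
  through step 1 (pick(b4,rmD,left)): drop {carry(b4,left)}, keep {carry(b5,right), robot_in(rmD)}, require {ball_in(b4,rmD), free(left), robot_in(rmD)}
    → {ball_in(b4,rmD), carry(b5,right), free(left), robot_in(rmD)}

== RESULT ==
["ball_in(b4,rmD)", "carry(b5,right)", "free(left)", "robot_in(rmD)"]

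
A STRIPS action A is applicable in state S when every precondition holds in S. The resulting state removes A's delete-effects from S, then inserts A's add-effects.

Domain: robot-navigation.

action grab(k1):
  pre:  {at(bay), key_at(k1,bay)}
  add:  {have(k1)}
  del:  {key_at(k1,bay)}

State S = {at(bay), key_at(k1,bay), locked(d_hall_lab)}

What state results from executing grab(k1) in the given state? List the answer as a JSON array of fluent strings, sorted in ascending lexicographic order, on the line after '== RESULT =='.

Compute (S \ del) ∪ add:
  pre ⊆ S: {at(bay), key_at(k1,bay)} ⊆ S  — applicable
  S \ del = {at(bay), locked(d_hall_lab)}
  ∪ add   = {at(bay), have(k1), locked(d_hall_lab)}

== RESULT ==
["at(bay)", "have(k1)", "locked(d_hall_lab)"]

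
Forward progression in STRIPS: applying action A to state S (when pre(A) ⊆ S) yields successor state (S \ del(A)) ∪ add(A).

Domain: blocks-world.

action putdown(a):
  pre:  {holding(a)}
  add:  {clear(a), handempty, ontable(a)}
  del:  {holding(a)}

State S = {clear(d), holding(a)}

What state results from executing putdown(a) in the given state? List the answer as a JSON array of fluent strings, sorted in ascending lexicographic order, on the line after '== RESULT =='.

Compute (S \ del) ∪ add:
  pre ⊆ S: {holding(a)} ⊆ S  — applicable
  S \ del = {clear(d)}
  ∪ add   = {clear(a), clear(d), handempty, ontable(a)}

== RESULT ==
["clear(a)", "clear(d)", "handempty", "ontable(a)"]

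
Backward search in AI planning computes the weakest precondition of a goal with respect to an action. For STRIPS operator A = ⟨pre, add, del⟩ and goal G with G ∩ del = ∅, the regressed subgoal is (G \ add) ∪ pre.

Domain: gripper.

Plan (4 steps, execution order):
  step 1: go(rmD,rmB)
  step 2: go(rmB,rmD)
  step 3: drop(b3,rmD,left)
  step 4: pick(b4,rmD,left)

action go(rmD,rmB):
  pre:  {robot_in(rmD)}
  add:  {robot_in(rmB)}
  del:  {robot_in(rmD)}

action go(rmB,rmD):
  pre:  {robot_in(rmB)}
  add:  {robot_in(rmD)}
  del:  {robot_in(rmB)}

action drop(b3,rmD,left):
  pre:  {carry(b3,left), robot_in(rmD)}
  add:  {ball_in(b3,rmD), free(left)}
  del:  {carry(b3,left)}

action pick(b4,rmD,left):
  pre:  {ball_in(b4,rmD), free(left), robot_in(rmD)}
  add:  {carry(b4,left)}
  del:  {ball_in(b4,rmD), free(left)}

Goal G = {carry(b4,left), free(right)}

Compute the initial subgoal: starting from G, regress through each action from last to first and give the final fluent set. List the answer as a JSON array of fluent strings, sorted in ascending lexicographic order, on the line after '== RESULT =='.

Work backward from the goal:
  through step 4 (pick(b4,rmD,left)): drop {carry(b4,left)}, keep {free(right)}, require {ball_in(b4,rmD), free(left), robot_in(rmD)}
    → {ball_in(b4,rmD), free(left), free(right), robot_in(rmD)}
  through step 3 (drop(b3,rmD,left)): drop {free(left)}, keep {ball_in(b4,rmD), free(right), robot_in(rmD)}, require {carry(b3,left), robot_in(rmD)}
    → {ball_in(b4,rmD), carry(b3,left), free(right), robot_in(rmD)}
  through step 2 (go(rmB,rmD)): drop {robot_in(rmD)}, keep {ball_in(b4,rmD), carry(b3,left), free(right)}, require {robot_in(rmB)}
    → {ball_in(b4,rmD), carry(b3,left), free(right), robot_in(rmB)}
  through step 1 (go(rmD,rmB)): drop {robot_in(rmB)}, keep {ball_in(b4,rmD), carry(b3,left), free(right)}, require {robot_in(rmD)}
    → {ball_in(b4,rmD), carry(b3,left), free(right), robot_in(rmD)}

== RESULT ==
["ball_in(b4,rmD)", "carry(b3,left)", "free(right)", "robot_in(rmD)"]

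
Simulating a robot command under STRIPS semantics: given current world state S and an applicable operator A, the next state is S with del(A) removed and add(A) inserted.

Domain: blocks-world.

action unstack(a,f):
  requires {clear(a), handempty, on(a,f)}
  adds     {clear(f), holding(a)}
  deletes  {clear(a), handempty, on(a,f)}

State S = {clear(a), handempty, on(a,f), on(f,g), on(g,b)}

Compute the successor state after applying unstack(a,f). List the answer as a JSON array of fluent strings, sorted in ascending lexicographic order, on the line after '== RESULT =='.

Compute (S \ del) ∪ add:
  pre ⊆ S: {clear(a), handempty, on(a,f)} ⊆ S  — applicable
  S \ del = {on(f,g), on(g,b)}
  ∪ add   = {clear(f), holding(a), on(f,g), on(g,b)}

== RESULT ==
["clear(f)", "holding(a)", "on(f,g)", "on(g,b)"]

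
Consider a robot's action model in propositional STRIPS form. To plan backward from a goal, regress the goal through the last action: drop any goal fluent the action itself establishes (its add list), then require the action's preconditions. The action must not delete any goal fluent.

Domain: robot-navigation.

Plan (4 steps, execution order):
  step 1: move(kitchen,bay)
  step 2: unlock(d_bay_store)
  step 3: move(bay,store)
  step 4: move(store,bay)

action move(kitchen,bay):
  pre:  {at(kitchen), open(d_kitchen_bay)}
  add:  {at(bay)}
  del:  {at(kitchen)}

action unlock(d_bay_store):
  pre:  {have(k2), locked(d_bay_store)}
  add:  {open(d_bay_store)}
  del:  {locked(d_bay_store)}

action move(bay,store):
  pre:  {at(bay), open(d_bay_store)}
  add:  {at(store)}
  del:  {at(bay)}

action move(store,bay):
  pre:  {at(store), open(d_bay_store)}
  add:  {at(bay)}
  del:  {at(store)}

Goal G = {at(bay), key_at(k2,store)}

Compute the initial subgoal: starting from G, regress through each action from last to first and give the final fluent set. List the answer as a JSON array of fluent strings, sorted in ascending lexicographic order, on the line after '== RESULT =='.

Regress step by step:
  through step 4 (move(store,bay)): drop {at(bay)}, keep {key_at(k2,store)}, require {at(store), open(d_bay_store)}
    → {at(store), key_at(k2,store), open(d_bay_store)}
  through step 3 (move(bay,store)): drop {at(store)}, keep {key_at(k2,store), open(d_bay_store)}, require {at(bay), open(d_bay_store)}
    → {at(bay), key_at(k2,store), open(d_bay_store)}
  through step 2 (unlock(d_bay_store)): drop {open(d_bay_store)}, keep {at(bay), key_at(k2,store)}, require {have(k2), locked(d_bay_store)}
    → {at(bay), have(k2), key_at(k2,store), locked(d_bay_store)}
  through step 1 (move(kitchen,bay)): drop {at(bay)}, keep {have(k2), key_at(k2,store), locked(d_bay_store)}, require {at(kitchen), open(d_kitchen_bay)}
    → {at(kitchen), have(k2), key_at(k2,store), locked(d_bay_store), open(d_kitchen_bay)}

== RESULT ==
["at(kitchen)", "have(k2)", "key_at(k2,store)", "locked(d_bay_store)", "open(d_kitchen_bay)"]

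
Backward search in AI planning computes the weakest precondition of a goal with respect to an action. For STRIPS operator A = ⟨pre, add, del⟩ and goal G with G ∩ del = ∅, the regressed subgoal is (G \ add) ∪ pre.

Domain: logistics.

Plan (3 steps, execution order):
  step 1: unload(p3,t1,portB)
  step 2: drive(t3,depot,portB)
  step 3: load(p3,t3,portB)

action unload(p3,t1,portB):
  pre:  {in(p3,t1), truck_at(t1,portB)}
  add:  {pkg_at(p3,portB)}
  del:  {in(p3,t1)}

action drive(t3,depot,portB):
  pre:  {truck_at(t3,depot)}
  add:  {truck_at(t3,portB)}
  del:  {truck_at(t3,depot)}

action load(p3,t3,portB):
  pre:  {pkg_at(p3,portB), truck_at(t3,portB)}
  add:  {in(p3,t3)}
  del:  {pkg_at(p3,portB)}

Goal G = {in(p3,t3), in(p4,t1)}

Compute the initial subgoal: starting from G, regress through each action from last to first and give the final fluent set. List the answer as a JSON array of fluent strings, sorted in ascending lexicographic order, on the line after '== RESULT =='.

Regress step by step:
  through step 3 (load(p3,t3,portB)): drop {in(p3,t3)}, keep {in(p4,t1)}, require {pkg_at(p3,portB), truck_at(t3,portB)}
    → {in(p4,t1), pkg_at(p3,portB), truck_at(t3,portB)}
  through step 2 (drive(t3,depot,portB)): drop {truck_at(t3,portB)}, keep {in(p4,t1), pkg_at(p3,portB)}, require {truck_at(t3,depot)}
    → {in(p4,t1), pkg_at(p3,portB), truck_at(t3,depot)}
  through step 1 (unload(p3,t1,portB)): drop {pkg_at(p3,portB)}, keep {in(p4,t1), truck_at(t3,depot)}, require {in(p3,t1), truck_at(t1,portB)}
    → {in(p3,t1), in(p4,t1), truck_at(t1,portB), truck_at(t3,depot)}

== RESULT ==
["in(p3,t1)", "in(p4,t1)", "truck_at(t1,portB)", "truck_at(t3,depot)"]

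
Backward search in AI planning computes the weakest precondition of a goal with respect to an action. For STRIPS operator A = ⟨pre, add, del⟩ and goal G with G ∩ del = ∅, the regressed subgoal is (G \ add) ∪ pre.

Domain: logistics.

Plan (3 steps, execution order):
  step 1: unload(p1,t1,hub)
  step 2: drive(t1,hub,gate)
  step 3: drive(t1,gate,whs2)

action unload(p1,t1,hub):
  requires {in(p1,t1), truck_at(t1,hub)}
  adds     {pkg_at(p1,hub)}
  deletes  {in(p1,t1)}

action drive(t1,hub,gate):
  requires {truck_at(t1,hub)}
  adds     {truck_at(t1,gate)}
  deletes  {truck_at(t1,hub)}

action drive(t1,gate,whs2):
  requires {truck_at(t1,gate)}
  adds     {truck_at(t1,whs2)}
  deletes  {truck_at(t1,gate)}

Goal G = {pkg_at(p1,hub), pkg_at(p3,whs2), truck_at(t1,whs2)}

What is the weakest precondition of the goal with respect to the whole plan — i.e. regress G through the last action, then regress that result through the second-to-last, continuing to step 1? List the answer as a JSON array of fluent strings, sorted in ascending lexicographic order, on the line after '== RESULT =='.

Regress step by step:
  through step 3 (drive(t1,gate,whs2)): drop {truck_at(t1,whs2)}, keep {pkg_at(p1,hub), pkg_at(p3,whs2)}, require {truck_at(t1,gate)}
    → {pkg_at(p1,hub), pkg_at(p3,whs2), truck_at(t1,gate)}
  through step 2 (drive(t1,hub,gate)): drop {truck_at(t1,gate)}, keep {pkg_at(p1,hub), pkg_at(p3,whs2)}, require {truck_at(t1,hub)}
    → {pkg_at(p1,hub), pkg_at(p3,whs2), truck_at(t1,hub)}
  through step 1 (unload(p1,t1,hub)): drop {pkg_at(p1,hub)}, keep {pkg_at(p3,whs2), truck_at(t1,hub)}, require {in(p1,t1), truck_at(t1,hub)}
    → {in(p1,t1), pkg_at(p3,whs2), truck_at(t1,hub)}

== RESULT ==
["in(p1,t1)", "pkg_at(p3,whs2)", "truck_at(t1,hub)"]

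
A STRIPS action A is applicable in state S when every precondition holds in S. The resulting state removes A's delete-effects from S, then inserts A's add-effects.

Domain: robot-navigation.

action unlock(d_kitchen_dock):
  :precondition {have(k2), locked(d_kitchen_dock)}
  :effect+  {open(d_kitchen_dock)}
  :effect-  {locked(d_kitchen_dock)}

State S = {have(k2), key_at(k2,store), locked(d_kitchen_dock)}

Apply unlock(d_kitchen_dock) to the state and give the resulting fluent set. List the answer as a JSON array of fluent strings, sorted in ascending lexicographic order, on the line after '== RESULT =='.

Compute (S \ del) ∪ add:
  pre ⊆ S: {have(k2), locked(d_kitchen_dock)} ⊆ S  — applicable
  S \ del = {have(k2), key_at(k2,store)}
  ∪ add   = {have(k2), key_at(k2,store), open(d_kitchen_dock)}

== RESULT ==
["have(k2)", "key_at(k2,store)", "open(d_kitchen_dock)"]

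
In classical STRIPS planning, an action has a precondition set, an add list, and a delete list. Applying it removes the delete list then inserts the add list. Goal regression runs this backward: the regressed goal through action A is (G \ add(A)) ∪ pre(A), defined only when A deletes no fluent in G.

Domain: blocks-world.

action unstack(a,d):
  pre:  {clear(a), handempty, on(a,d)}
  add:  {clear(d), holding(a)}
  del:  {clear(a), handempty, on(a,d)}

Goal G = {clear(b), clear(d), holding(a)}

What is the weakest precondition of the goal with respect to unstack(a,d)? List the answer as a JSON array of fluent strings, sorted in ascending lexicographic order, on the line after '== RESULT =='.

Regress:
  G ∩ del = {}  (empty — regression defined)
  G \ add = {clear(b), clear(d), holding(a)} \ {clear(d), holding(a)} = {clear(b)}
  ∪ pre   = {clear(b)} ∪ {clear(a), handempty, on(a,d)}
          = {clear(a), clear(b), handempty, on(a,d)}

== RESULT ==
["clear(a)", "clear(b)", "handempty", "on(a,d)"]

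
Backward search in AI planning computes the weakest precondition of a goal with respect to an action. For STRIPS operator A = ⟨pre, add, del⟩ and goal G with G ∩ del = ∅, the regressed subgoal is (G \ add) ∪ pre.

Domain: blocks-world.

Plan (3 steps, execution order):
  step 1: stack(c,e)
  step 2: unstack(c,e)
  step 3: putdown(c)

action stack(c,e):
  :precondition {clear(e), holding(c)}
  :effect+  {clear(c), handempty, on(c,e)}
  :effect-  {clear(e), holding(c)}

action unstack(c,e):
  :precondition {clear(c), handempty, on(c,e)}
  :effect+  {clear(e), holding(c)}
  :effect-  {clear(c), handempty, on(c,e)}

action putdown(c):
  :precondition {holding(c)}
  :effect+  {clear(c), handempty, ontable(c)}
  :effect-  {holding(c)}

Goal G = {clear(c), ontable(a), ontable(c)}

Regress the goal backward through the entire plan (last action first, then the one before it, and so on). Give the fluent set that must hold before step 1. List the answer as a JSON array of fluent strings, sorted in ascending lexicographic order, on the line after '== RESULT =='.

Regress step by step:
  through step 3 (putdown(c)): drop {clear(c), ontable(c)}, keep {ontable(a)}, require {holding(c)}
    → {holding(c), ontable(a)}
  through step 2 (unstack(c,e)): drop {holding(c)}, keep {ontable(a)}, require {clear(c), handempty, on(c,e)}
    → {clear(c), handempty, on(c,e), ontable(a)}
  through step 1 (stack(c,e)): drop {clear(c), handempty, on(c,e)}, keep {ontable(a)}, require {clear(e), holding(c)}
    → {clear(e), holding(c), ontable(a)}

== RESULT ==
["clear(e)", "holding(c)", "ontable(a)"]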